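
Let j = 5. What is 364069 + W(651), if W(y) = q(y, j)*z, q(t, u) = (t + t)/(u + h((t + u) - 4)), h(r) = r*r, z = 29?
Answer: 51589682093/141703 ≈ 3.6407e+5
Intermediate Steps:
h(r) = r²
q(t, u) = 2*t/(u + (-4 + t + u)²) (q(t, u) = (t + t)/(u + ((t + u) - 4)²) = (2*t)/(u + (-4 + t + u)²) = 2*t/(u + (-4 + t + u)²))
W(y) = 58*y/(5 + (1 + y)²) (W(y) = (2*y/(5 + (-4 + y + 5)²))*29 = (2*y/(5 + (1 + y)²))*29 = 58*y/(5 + (1 + y)²))
364069 + W(651) = 364069 + 58*651/(5 + (1 + 651)²) = 364069 + 58*651/(5 + 652²) = 364069 + 58*651/(5 + 425104) = 364069 + 58*651/425109 = 364069 + 58*651*(1/425109) = 364069 + 12586/141703 = 51589682093/141703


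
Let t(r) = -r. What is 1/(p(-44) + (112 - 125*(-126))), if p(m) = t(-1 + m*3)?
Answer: 1/15995 ≈ 6.2520e-5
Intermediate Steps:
p(m) = 1 - 3*m (p(m) = -(-1 + m*3) = -(-1 + 3*m) = 1 - 3*m)
1/(p(-44) + (112 - 125*(-126))) = 1/((1 - 3*(-44)) + (112 - 125*(-126))) = 1/((1 + 132) + (112 + 15750)) = 1/(133 + 15862) = 1/15995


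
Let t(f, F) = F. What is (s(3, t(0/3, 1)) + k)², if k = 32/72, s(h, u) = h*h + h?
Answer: 12544/81 ≈ 154.86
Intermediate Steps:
s(h, u) = h + h² (s(h, u) = h² + h = h + h²)
k = 4/9 (k = 32*(1/72) = 4/9 ≈ 0.44444)
(s(3, t(0/3, 1)) + k)² = (3*(1 + 3) + 4/9)² = (3*4 + 4/9)² = (12 + 4/9)² = (112/9)² = 12544/81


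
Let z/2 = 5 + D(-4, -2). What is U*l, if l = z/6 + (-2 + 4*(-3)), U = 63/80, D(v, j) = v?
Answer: -861/80 ≈ -10.762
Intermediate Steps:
z = 2 (z = 2*(5 - 4) = 2*1 = 2)
U = 63/80 (U = 63*(1/80) = 63/80 ≈ 0.78750)
l = -41/3 (l = 2/6 + (-2 + 4*(-3)) = 2*(⅙) + (-2 - 12) = ⅓ - 14 = -41/3 ≈ -13.667)
U*l = (63/80)*(-41/3) = -861/80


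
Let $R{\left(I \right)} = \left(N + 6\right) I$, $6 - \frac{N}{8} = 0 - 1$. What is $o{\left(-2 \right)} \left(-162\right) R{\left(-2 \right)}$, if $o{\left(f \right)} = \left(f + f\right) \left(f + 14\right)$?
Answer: $-964224$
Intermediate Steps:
$o{\left(f \right)} = 2 f \left(14 + f\right)$
$N = 56$ ($N = 48 - 8 \left(0 - 1\right) = 48 - -8 = 48 + 8 = 56$)
$R{\left(I \right)} = 62 I$ ($R{\left(I \right)} = \left(56 + 6\right) I = 62 I$)
$o{\left(-2 \right)} \left(-162\right) R{\left(-2 \right)} = 2 \left(-2\right) \left(14 - 2\right) \left(-162\right) 62 \left(-2\right) = 2 \left(-2\right) 12 \left(-162\right) \left(-124\right) = \left(-48\right) \left(-162\right) \left(-124\right) = 7776 \left(-124\right) = -964224$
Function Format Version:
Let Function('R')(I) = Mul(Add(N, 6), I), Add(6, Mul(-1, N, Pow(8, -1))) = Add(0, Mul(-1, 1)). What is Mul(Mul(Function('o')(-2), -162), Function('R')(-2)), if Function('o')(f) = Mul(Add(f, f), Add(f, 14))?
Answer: -964224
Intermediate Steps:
Function('o')(f) = Mul(2, f, Add(14, f)) (Function('o')(f) = Mul(Mul(2, f), Add(14, f)) = Mul(2, f, Add(14, f)))
N = 56 (N = Add(48, Mul(-8, Add(0, Mul(-1, 1)))) = Add(48, Mul(-8, Add(0, -1))) = Add(48, Mul(-8, -1)) = Add(48, 8) = 56)
Function('R')(I) = Mul(62, I) (Function('R')(I) = Mul(Add(56, 6), I) = Mul(62, I))
Mul(Mul(Function('o')(-2), -162), Function('R')(-2)) = Mul(Mul(Mul(2, -2, Add(14, -2)), -162), Mul(62, -2)) = Mul(Mul(Mul(2, -2, 12), -162), -124) = Mul(Mul(-48, -162), -124) = Mul(7776, -124) = -964224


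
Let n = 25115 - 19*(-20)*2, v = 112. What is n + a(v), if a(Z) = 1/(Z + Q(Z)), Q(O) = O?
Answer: 5796001/224 ≈ 25875.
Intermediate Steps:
a(Z) = 1/(2*Z) (a(Z) = 1/(Z + Z) = 1/(2*Z))
n = 25875 (n = 25115 + 380*2 = 25115 + 760 = 25875)
n + a(v) = 25875 + (½)/112 = 25875 + (½)*(1/112) = 25875 + 1/224 = 5796001/224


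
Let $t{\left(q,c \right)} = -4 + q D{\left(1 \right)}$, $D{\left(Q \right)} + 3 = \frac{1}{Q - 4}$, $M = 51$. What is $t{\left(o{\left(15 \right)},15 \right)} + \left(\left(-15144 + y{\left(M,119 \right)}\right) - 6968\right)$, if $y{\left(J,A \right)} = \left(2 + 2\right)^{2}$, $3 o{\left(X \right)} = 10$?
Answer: $- \frac{199000}{9} \approx -22111.0$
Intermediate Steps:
$o{\left(X \right)} = \frac{10}{3}$ ($o{\left(X \right)} = \frac{1}{3} \cdot 10 = \frac{10}{3}$)
$D{\left(Q \right)} = -3 + \frac{1}{-4 + Q}$ ($D{\left(Q \right)} = -3 + \frac{1}{Q - 4} = -3 + \frac{1}{-4 + Q}$)
$y{\left(J,A \right)} = 16$ ($y{\left(J,A \right)} = 4^{2} = 16$)
$t{\left(q,c \right)} = -4 - \frac{10 q}{3}$ ($t{\left(q,c \right)} = -4 + q \frac{13 - 3}{-4 + 1} = -4 + q \frac{13 - 3}{-3} = -4 + q \left(\left(- \frac{1}{3}\right) 10\right) = -4 + q \left(- \frac{10}{3}\right) = -4 - \frac{10 q}{3}$)
$t{\left(o{\left(15 \right)},15 \right)} + \left(\left(-15144 + y{\left(M,119 \right)}\right) - 6968\right) = \left(-4 - \frac{100}{9}\right) + \left(\left(-15144 + 16\right) - 6968\right) = \left(-4 - \frac{100}{9}\right) - 22096 = - \frac{136}{9} - 22096 = - \frac{199000}{9}$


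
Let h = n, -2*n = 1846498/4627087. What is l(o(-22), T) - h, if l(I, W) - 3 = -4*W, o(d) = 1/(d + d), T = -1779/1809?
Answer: 297053282/41643783 ≈ 7.1332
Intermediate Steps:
T = -593/603 (T = -1779*1/1809 = -593/603 ≈ -0.98342)
o(d) = 1/(2*d)
l(I, W) = 3 - 4*W
n = -923249/4627087 ≈ -0.19953
h = -923249/4627087 ≈ -0.19953
l(o(-22), T) - h = (3 - 4*(-593/603)) - 1*(-923249/4627087) = (3 + 2372/603) + 923249/4627087 = 4181/603 + 923249/4627087 = 297053282/41643783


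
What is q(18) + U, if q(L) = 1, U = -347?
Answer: -346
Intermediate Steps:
q(18) + U = 1 - 347 = -346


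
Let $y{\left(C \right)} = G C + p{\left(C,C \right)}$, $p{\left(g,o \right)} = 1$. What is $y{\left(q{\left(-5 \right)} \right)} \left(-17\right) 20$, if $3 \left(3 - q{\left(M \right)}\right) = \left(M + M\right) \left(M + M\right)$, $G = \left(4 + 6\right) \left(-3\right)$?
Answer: $-309740$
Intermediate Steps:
$G = -30$ ($G = 10 \left(-3\right) = -30$)
$q{\left(M \right)} = 3 - \frac{4 M^{2}}{3}$ ($q{\left(M \right)} = 3 - \frac{\left(M + M\right) \left(M + M\right)}{3} = 3 - \frac{2 M 2 M}{3} = 3 - \frac{4 M^{2}}{3}$)
$y{\left(C \right)} = 1 - 30 C$ ($y{\left(C \right)} = - 30 C + 1 = 1 - 30 C$)
$y{\left(q{\left(-5 \right)} \right)} \left(-17\right) 20 = \left(1 - 30 \left(3 - \frac{4 \left(-5\right)^{2}}{3}\right)\right) \left(-17\right) 20 = \left(1 - 30 \left(3 - \frac{100}{3}\right)\right) \left(-17\right) 20 = \left(1 - -910\right) \left(-17\right) 20 = \left(1 + 910\right) \left(-17\right) 20 = 911 \left(-17\right) 20 = \left(-15487\right) 20 = -309740$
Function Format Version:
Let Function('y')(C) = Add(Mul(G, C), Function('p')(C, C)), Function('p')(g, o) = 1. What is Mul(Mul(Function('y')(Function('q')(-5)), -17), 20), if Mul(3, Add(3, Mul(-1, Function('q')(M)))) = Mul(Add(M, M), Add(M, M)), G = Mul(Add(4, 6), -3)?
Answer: -309740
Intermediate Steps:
G = -30 (G = Mul(10, -3) = -30)
Function('q')(M) = Add(3, Mul(Rational(-4, 3), Pow(M, 2))) (Function('q')(M) = Add(3, Mul(Rational(-1, 3), Mul(Add(M, M), Add(M, M)))) = Add(3, Mul(Rational(-1, 3), Mul(Mul(2, M), Mul(2, M)))) = Add(3, Mul(Rational(-1, 3), Mul(4, Pow(M, 2)))) = Add(3, Mul(Rational(-4, 3), Pow(M, 2))))
Function('y')(C) = Add(1, Mul(-30, C)) (Function('y')(C) = Add(Mul(-30, C), 1) = Add(1, Mul(-30, C)))
Mul(Mul(Function('y')(Function('q')(-5)), -17), 20) = Mul(Mul(Add(1, Mul(-30, Add(3, Mul(Rational(-4, 3), Pow(-5, 2))))), -17), 20) = Mul(Mul(Add(1, Mul(-30, Add(3, Mul(Rational(-4, 3), 25)))), -17), 20) = Mul(Mul(Add(1, Mul(-30, Add(3, Rational(-100, 3)))), -17), 20) = Mul(Mul(Add(1, Mul(-30, Rational(-91, 3))), -17), 20) = Mul(Mul(Add(1, 910), -17), 20) = Mul(Mul(911, -17), 20) = Mul(-15487, 20) = -309740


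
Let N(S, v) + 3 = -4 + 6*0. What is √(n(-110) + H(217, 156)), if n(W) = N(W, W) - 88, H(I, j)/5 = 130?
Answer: √555 ≈ 23.558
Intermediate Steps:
H(I, j) = 650 (H(I, j) = 5*130 = 650)
N(S, v) = -7 (N(S, v) = -3 + (-4 + 6*0) = -3 + (-4 + 0) = -3 - 4 = -7)
n(W) = -95 (n(W) = -7 - 88 = -95)
√(n(-110) + H(217, 156)) = √(-95 + 650) = √555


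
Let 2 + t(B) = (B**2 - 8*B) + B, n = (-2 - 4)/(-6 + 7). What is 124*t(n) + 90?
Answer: 9514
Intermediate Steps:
n = -6 (n = -6/1 = -6*1 = -6)
t(B) = -2 + B**2 - 7*B (t(B) = -2 + ((B**2 - 8*B) + B) = -2 + (B**2 - 7*B) = -2 + B**2 - 7*B)
124*t(n) + 90 = 124*(-2 + (-6)**2 - 7*(-6)) + 90 = 124*(-2 + 36 + 42) + 90 = 124*76 + 90 = 9424 + 90 = 9514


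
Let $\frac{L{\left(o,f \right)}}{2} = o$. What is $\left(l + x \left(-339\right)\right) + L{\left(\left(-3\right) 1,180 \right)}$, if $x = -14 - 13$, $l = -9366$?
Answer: $-219$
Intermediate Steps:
$L{\left(o,f \right)} = 2 o$
$x = -27$ ($x = -14 - 13 = -27$)
$\left(l + x \left(-339\right)\right) + L{\left(\left(-3\right) 1,180 \right)} = \left(-9366 - -9153\right) + 2 \left(\left(-3\right) 1\right) = \left(-9366 + 9153\right) + 2 \left(-3\right) = -213 - 6 = -219$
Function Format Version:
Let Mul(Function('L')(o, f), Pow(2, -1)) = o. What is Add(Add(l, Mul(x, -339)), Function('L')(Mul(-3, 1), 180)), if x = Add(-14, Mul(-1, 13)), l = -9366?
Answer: -219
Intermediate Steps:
Function('L')(o, f) = Mul(2, o)
x = -27 (x = Add(-14, -13) = -27)
Add(Add(l, Mul(x, -339)), Function('L')(Mul(-3, 1), 180)) = Add(Add(-9366, Mul(-27, -339)), Mul(2, Mul(-3, 1))) = Add(Add(-9366, 9153), Mul(2, -3)) = Add(-213, -6) = -219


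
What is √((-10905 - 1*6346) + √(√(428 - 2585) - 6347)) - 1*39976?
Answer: -39976 + √(-17251 + √(-6347 + I*√2157)) ≈ -39976.0 + 131.34*I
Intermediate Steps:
√((-10905 - 1*6346) + √(√(428 - 2585) - 6347)) - 1*39976 = √((-10905 - 6346) + √(√(-2157) - 6347)) - 39976 = √(-17251 + √(I*√2157 - 6347)) - 39976 = √(-17251 + √(-6347 + I*√2157)) - 39976 = -39976 + √(-17251 + √(-6347 + I*√2157))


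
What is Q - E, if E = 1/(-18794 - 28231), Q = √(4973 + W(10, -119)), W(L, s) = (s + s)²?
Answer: 1/47025 + √61617 ≈ 248.23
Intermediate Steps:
W(L, s) = 4*s² (W(L, s) = (2*s)² = 4*s²)
Q = √61617 (Q = √(4973 + 4*(-119)²) = √(4973 + 4*14161) = √(4973 + 56644) = √61617 ≈ 248.23)
E = -1/47025 (E = 1/(-47025) = -1/47025 ≈ -2.1265e-5)
Q - E = √61617 - 1*(-1/47025) = √61617 + 1/47025 = 1/47025 + √61617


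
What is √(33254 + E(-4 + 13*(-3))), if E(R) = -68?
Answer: √33186 ≈ 182.17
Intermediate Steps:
√(33254 + E(-4 + 13*(-3))) = √(33254 - 68) = √33186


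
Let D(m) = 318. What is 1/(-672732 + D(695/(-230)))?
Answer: -1/672414 ≈ -1.4872e-6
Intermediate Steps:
1/(-672732 + D(695/(-230))) = 1/(-672732 + 318) = 1/(-672414) = -1/672414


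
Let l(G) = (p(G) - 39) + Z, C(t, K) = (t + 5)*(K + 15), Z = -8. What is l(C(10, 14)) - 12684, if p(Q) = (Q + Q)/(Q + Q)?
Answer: -12730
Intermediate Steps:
p(Q) = 1 (p(Q) = (2*Q)/((2*Q)) = (2*Q)*(1/(2*Q)) = 1)
C(t, K) = (5 + t)*(15 + K)
l(G) = -46 (l(G) = (1 - 39) - 8 = -38 - 8 = -46)
l(C(10, 14)) - 12684 = -46 - 12684 = -12730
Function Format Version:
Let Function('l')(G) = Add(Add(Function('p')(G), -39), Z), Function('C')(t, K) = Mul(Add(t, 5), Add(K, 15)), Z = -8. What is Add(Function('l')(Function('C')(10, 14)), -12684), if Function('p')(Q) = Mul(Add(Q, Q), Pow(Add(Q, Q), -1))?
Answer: -12730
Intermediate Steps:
Function('p')(Q) = 1 (Function('p')(Q) = Mul(Mul(2, Q), Pow(Mul(2, Q), -1)) = Mul(Mul(2, Q), Mul(Rational(1, 2), Pow(Q, -1))) = 1)
Function('C')(t, K) = Mul(Add(5, t), Add(15, K))
Function('l')(G) = -46 (Function('l')(G) = Add(Add(1, -39), -8) = Add(-38, -8) = -46)
Add(Function('l')(Function('C')(10, 14)), -12684) = Add(-46, -12684) = -12730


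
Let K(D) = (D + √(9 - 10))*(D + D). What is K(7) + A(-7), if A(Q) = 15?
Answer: 113 + 14*I ≈ 113.0 + 14.0*I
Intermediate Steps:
K(D) = 2*D*(I + D) (K(D) = (D + √(-1))*(2*D) = (D + I)*(2*D) = (I + D)*(2*D) = 2*D*(I + D))
K(7) + A(-7) = 2*7*(I + 7) + 15 = 2*7*(7 + I) + 15 = (98 + 14*I) + 15 = 113 + 14*I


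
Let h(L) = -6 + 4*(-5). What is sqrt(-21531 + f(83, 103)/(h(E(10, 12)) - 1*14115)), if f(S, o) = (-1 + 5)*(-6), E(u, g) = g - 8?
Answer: 9*I*sqrt(53154421067)/14141 ≈ 146.73*I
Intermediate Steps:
E(u, g) = -8 + g
f(S, o) = -24 (f(S, o) = 4*(-6) = -24)
h(L) = -26 (h(L) = -6 - 20 = -26)
sqrt(-21531 + f(83, 103)/(h(E(10, 12)) - 1*14115)) = sqrt(-21531 - 24/(-26 - 1*14115)) = sqrt(-21531 - 24/(-26 - 14115)) = sqrt(-21531 - 24/(-14141)) = sqrt(-21531 - 24*(-1/14141)) = sqrt(-21531 + 24/14141) = sqrt(-304469847/14141) = 9*I*sqrt(53154421067)/14141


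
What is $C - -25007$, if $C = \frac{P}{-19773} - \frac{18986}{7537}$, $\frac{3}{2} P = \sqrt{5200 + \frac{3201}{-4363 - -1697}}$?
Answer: $\frac{188458773}{7537} - \frac{\sqrt{36950757334}}{79072227} \approx 25004.0$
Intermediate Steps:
$P = \frac{\sqrt{36950757334}}{3999}$ ($P = \frac{2 \sqrt{5200 + \frac{3201}{-4363 - -1697}}}{3} = \frac{2 \sqrt{5200 + \frac{3201}{-4363 + 1697}}}{3} = \frac{2 \sqrt{5200 + \frac{3201}{-2666}}}{3} = \frac{2 \sqrt{5200 + 3201 \left(- \frac{1}{2666}\right)}}{3} = \frac{2 \sqrt{5200 - \frac{3201}{2666}}}{3} = \frac{2 \sqrt{\frac{13859999}{2666}}}{3} = \frac{2 \frac{\sqrt{36950757334}}{2666}}{3} = \frac{\sqrt{36950757334}}{3999} \approx 48.068$)
$C = - \frac{18986}{7537} - \frac{\sqrt{36950757334}}{79072227}$ ($C = \frac{\frac{1}{3999} \sqrt{36950757334}}{-19773} - \frac{18986}{7537} = \frac{\sqrt{36950757334}}{3999} \left(- \frac{1}{19773}\right) - \frac{18986}{7537} = - \frac{\sqrt{36950757334}}{79072227} - \frac{18986}{7537} = - \frac{18986}{7537} - \frac{\sqrt{36950757334}}{79072227} \approx -2.5215$)
$C - -25007 = \left(- \frac{18986}{7537} - \frac{\sqrt{36950757334}}{79072227}\right) - -25007 = \left(- \frac{18986}{7537} - \frac{\sqrt{36950757334}}{79072227}\right) + 25007 = \frac{188458773}{7537} - \frac{\sqrt{36950757334}}{79072227}$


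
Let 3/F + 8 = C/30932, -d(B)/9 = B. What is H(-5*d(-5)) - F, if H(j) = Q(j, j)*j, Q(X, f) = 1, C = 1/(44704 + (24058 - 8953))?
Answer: -1108157180737/4933365301 ≈ -224.63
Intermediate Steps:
C = 1/59809 (C = 1/(44704 + 15105) = 1/59809 ≈ 1.6720e-5)
d(B) = -9*B
H(j) = j (H(j) = 1*j = j)
F = -1850011988/4933365301 (F = 3/(-8 + (1/59809)/30932) = 3/(-8 + (1/59809)*(1/30932)) = 3/(-8 + 1/1850011988) = 3/(-14800095903/1850011988) = 3*(-1850011988/14800095903) = -1850011988/4933365301 ≈ -0.37500)
H(-5*d(-5)) - F = -(-45)*(-5) - 1*(-1850011988/4933365301) = -5*45 + 1850011988/4933365301 = -225 + 1850011988/4933365301 = -1108157180737/4933365301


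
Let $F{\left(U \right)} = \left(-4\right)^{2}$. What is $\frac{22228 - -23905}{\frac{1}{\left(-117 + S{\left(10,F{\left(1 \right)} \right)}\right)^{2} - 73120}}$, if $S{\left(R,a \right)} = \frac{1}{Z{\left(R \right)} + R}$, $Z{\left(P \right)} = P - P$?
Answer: $- \frac{274280937387}{100} \approx -2.7428 \cdot 10^{9}$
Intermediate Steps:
$Z{\left(P \right)} = 0$
$F{\left(U \right)} = 16$
$S{\left(R,a \right)} = \frac{1}{R}$ ($S{\left(R,a \right)} = \frac{1}{0 + R} = \frac{1}{R}$)
$\frac{22228 - -23905}{\frac{1}{\left(-117 + S{\left(10,F{\left(1 \right)} \right)}\right)^{2} - 73120}} = \frac{22228 - -23905}{\frac{1}{\left(-117 + \frac{1}{10}\right)^{2} - 73120}} = \frac{22228 + 23905}{\frac{1}{\left(-117 + \frac{1}{10}\right)^{2} - 73120}} = \frac{46133}{\frac{1}{\left(- \frac{1169}{10}\right)^{2} - 73120}} = \frac{46133}{\frac{1}{\frac{1366561}{100} - 73120}} = \frac{46133}{\frac{1}{- \frac{5945439}{100}}} = \frac{46133}{- \frac{100}{5945439}} = 46133 \left(- \frac{5945439}{100}\right) = - \frac{274280937387}{100}$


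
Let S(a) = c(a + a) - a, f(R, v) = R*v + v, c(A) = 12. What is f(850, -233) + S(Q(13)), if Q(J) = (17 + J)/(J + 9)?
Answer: -2180996/11 ≈ -1.9827e+5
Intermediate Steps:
Q(J) = (17 + J)/(9 + J)
f(R, v) = v + R*v
S(a) = 12 - a
f(850, -233) + S(Q(13)) = -233*(1 + 850) + (12 - (17 + 13)/(9 + 13)) = -233*851 + (12 - 30/22) = -198283 + (12 - 30/22) = -198283 + (12 - 1*15/11) = -198283 + (12 - 15/11) = -198283 + 117/11 = -2180996/11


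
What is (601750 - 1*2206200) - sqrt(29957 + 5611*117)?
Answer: -1604450 - 2*sqrt(171611) ≈ -1.6053e+6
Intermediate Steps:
(601750 - 1*2206200) - sqrt(29957 + 5611*117) = (601750 - 2206200) - sqrt(29957 + 656487) = -1604450 - sqrt(686444) = -1604450 - 2*sqrt(171611)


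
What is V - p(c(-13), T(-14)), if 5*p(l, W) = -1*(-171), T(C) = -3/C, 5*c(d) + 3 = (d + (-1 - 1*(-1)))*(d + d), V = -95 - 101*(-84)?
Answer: 41774/5 ≈ 8354.8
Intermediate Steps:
V = 8389 (V = -95 + 8484 = 8389)
c(d) = -3/5 + 2*d**2/5 (c(d) = -3/5 + ((d + (-1 - 1*(-1)))*(d + d))/5 = -3/5 + ((d + (-1 + 1))*(2*d))/5 = -3/5 + ((d + 0)*(2*d))/5 = -3/5 + (d*(2*d))/5 = -3/5 + (2*d**2)/5 = -3/5 + 2*d**2/5)
p(l, W) = 171/5 (p(l, W) = (-1*(-171))/5 = (1/5)*171 = 171/5)
V - p(c(-13), T(-14)) = 8389 - 1*171/5 = 8389 - 171/5 = 41774/5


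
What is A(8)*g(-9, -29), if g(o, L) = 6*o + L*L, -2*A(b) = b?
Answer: -3148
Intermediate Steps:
A(b) = -b/2
g(o, L) = L**2 + 6*o (g(o, L) = 6*o + L**2 = L**2 + 6*o)
A(8)*g(-9, -29) = (-1/2*8)*((-29)**2 + 6*(-9)) = -4*(841 - 54) = -4*787 = -3148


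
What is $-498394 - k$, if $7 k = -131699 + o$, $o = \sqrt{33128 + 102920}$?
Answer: $- \frac{3357059}{7} - \frac{4 \sqrt{8503}}{7} \approx -4.7963 \cdot 10^{5}$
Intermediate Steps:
$o = 4 \sqrt{8503}$ ($o = \sqrt{136048} = 4 \sqrt{8503} \approx 368.85$)
$k = - \frac{131699}{7} + \frac{4 \sqrt{8503}}{7}$ ($k = \frac{-131699 + 4 \sqrt{8503}}{7} = - \frac{131699}{7} + \frac{4 \sqrt{8503}}{7} \approx -18761.0$)
$-498394 - k = -498394 - \left(- \frac{131699}{7} + \frac{4 \sqrt{8503}}{7}\right) = -498394 + \left(\frac{131699}{7} - \frac{4 \sqrt{8503}}{7}\right) = - \frac{3357059}{7} - \frac{4 \sqrt{8503}}{7}$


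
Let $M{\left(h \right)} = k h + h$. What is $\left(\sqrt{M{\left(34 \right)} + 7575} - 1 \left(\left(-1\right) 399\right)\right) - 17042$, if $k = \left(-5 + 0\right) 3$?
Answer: $-16643 + \sqrt{7099} \approx -16559.0$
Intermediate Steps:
$k = -15$ ($k = \left(-5\right) 3 = -15$)
$M{\left(h \right)} = - 14 h$ ($M{\left(h \right)} = - 15 h + h = - 14 h$)
$\left(\sqrt{M{\left(34 \right)} + 7575} - 1 \left(\left(-1\right) 399\right)\right) - 17042 = \left(\sqrt{\left(-14\right) 34 + 7575} - 1 \left(\left(-1\right) 399\right)\right) - 17042 = \left(\sqrt{-476 + 7575} - 1 \left(-399\right)\right) - 17042 = \left(\sqrt{7099} - -399\right) - 17042 = \left(\sqrt{7099} + 399\right) - 17042 = \left(399 + \sqrt{7099}\right) - 17042 = -16643 + \sqrt{7099}$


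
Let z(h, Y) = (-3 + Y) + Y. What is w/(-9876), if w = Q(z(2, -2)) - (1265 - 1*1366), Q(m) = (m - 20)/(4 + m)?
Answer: -55/4938 ≈ -0.011138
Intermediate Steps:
z(h, Y) = -3 + 2*Y
Q(m) = (-20 + m)/(4 + m)
w = 110 (w = (-20 + (-3 + 2*(-2)))/(4 + (-3 + 2*(-2))) - (1265 - 1*1366) = (-20 + (-3 - 4))/(4 + (-3 - 4)) - (1265 - 1366) = (-20 - 7)/(4 - 7) - 1*(-101) = -27/(-3) + 101 = -⅓*(-27) + 101 = 9 + 101 = 110)
w/(-9876) = 110/(-9876) = 110*(-1/9876) = -55/4938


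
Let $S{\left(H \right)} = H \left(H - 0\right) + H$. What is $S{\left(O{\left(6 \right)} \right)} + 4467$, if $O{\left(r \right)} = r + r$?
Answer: $4623$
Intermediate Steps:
$O{\left(r \right)} = 2 r$
$S{\left(H \right)} = H + H^{2}$ ($S{\left(H \right)} = H \left(H + 0\right) + H = H H + H = H^{2} + H = H + H^{2}$)
$S{\left(O{\left(6 \right)} \right)} + 4467 = 2 \cdot 6 \left(1 + 2 \cdot 6\right) + 4467 = 12 \left(1 + 12\right) + 4467 = 12 \cdot 13 + 4467 = 156 + 4467 = 4623$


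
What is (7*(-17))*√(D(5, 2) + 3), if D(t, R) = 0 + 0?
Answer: -119*√3 ≈ -206.11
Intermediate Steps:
D(t, R) = 0
(7*(-17))*√(D(5, 2) + 3) = (7*(-17))*√(0 + 3) = -119*√3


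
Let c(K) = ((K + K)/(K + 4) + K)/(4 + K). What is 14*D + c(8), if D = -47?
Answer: -5915/9 ≈ -657.22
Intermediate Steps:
c(K) = (K + 2*K/(4 + K))/(4 + K) (c(K) = ((2*K)/(4 + K) + K)/(4 + K) = (2*K/(4 + K) + K)/(4 + K) = (K + 2*K/(4 + K))/(4 + K))
14*D + c(8) = 14*(-47) + 8*(6 + 8)/(4 + 8)² = -658 + 8*14/12² = -658 + 8*(1/144)*14 = -658 + 7/9 = -5915/9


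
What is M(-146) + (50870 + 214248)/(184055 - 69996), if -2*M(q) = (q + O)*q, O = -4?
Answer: -1248680932/114059 ≈ -10948.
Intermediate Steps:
M(q) = -q*(-4 + q)/2 (M(q) = -(q - 4)*q/2 = -(-4 + q)*q/2 = -q*(-4 + q)/2)
M(-146) + (50870 + 214248)/(184055 - 69996) = (1/2)*(-146)*(4 - 1*(-146)) + (50870 + 214248)/(184055 - 69996) = (1/2)*(-146)*(4 + 146) + 265118/114059 = (1/2)*(-146)*150 + 265118*(1/114059) = -10950 + 265118/114059 = -1248680932/114059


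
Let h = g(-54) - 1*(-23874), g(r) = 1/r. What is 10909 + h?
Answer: 1878281/54 ≈ 34783.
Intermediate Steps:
h = 1289195/54 (h = 1/(-54) - 1*(-23874) = -1/54 + 23874 = 1289195/54 ≈ 23874.)
10909 + h = 10909 + 1289195/54 = 1878281/54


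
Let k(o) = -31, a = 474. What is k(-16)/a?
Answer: -31/474 ≈ -0.065401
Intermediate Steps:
k(-16)/a = -31/474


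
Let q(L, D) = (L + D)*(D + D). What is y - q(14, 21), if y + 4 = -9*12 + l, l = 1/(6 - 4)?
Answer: -3163/2 ≈ -1581.5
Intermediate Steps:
l = ½ (l = 1/2 = ½ ≈ 0.50000)
q(L, D) = 2*D*(D + L) (q(L, D) = (D + L)*(2*D) = 2*D*(D + L))
y = -223/2 (y = -4 + (-9*12 + ½) = -4 + (-108 + ½) = -4 - 215/2 = -223/2 ≈ -111.50)
y - q(14, 21) = -223/2 - 2*21*(21 + 14) = -223/2 - 2*21*35 = -223/2 - 1*1470 = -223/2 - 1470 = -3163/2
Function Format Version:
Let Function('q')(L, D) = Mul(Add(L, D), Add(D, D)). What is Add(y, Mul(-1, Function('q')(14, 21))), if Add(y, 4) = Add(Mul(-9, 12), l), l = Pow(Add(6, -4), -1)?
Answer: Rational(-3163, 2) ≈ -1581.5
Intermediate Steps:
l = Rational(1, 2) (l = Pow(2, -1) = Rational(1, 2) ≈ 0.50000)
Function('q')(L, D) = Mul(2, D, Add(D, L)) (Function('q')(L, D) = Mul(Add(D, L), Mul(2, D)) = Mul(2, D, Add(D, L)))
y = Rational(-223, 2) (y = Add(-4, Add(Mul(-9, 12), Rational(1, 2))) = Add(-4, Add(-108, Rational(1, 2))) = Add(-4, Rational(-215, 2)) = Rational(-223, 2) ≈ -111.50)
Add(y, Mul(-1, Function('q')(14, 21))) = Add(Rational(-223, 2), Mul(-1, Mul(2, 21, Add(21, 14)))) = Add(Rational(-223, 2), Mul(-1, Mul(2, 21, 35))) = Add(Rational(-223, 2), Mul(-1, 1470)) = Add(Rational(-223, 2), -1470) = Rational(-3163, 2)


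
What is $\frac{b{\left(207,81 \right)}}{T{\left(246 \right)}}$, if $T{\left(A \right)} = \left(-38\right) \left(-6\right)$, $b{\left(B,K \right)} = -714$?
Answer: $- \frac{119}{38} \approx -3.1316$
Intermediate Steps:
$T{\left(A \right)} = 228$
$\frac{b{\left(207,81 \right)}}{T{\left(246 \right)}} = - \frac{714}{228} = \left(-714\right) \frac{1}{228} = - \frac{119}{38}$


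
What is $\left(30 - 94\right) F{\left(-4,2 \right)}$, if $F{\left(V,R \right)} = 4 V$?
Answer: $1024$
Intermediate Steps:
$\left(30 - 94\right) F{\left(-4,2 \right)} = \left(30 - 94\right) 4 \left(-4\right) = \left(-64\right) \left(-16\right) = 1024$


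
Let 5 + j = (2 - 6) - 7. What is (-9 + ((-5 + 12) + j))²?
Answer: 324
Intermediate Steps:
j = -16 (j = -5 + ((2 - 6) - 7) = -5 + (-4 - 7) = -5 - 11 = -16)
(-9 + ((-5 + 12) + j))² = (-9 + ((-5 + 12) - 16))² = (-9 + (7 - 16))² = (-9 - 9)² = (-18)² = 324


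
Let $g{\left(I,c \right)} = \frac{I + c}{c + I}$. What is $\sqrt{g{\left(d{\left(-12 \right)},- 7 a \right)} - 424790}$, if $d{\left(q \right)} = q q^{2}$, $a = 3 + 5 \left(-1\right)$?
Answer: $i \sqrt{424789} \approx 651.76 i$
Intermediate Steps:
$a = -2$ ($a = 3 - 5 = -2$)
$d{\left(q \right)} = q^{3}$
$g{\left(I,c \right)} = 1$ ($g{\left(I,c \right)} = \frac{I + c}{I + c} = 1$)
$\sqrt{g{\left(d{\left(-12 \right)},- 7 a \right)} - 424790} = \sqrt{1 - 424790} = \sqrt{-424789} = i \sqrt{424789}$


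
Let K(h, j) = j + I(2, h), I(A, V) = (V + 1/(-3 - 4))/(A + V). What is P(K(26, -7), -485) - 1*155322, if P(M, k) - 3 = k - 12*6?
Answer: -155876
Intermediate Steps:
I(A, V) = (-⅐ + V)/(A + V) (I(A, V) = (V + 1/(-7))/(A + V) = (V - ⅐)/(A + V) = (-⅐ + V)/(A + V))
K(h, j) = j + (-⅐ + h)/(2 + h)
P(M, k) = -69 + k (P(M, k) = 3 + (k - 12*6) = 3 + (k - 72) = 3 + (-72 + k) = -69 + k)
P(K(26, -7), -485) - 1*155322 = (-69 - 485) - 1*155322 = -554 - 155322 = -155876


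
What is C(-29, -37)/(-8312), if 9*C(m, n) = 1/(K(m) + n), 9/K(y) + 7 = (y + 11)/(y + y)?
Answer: 97/278248356 ≈ 3.4861e-7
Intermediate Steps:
K(y) = 9/(-7 + (11 + y)/(2*y)) (K(y) = 9/(-7 + (y + 11)/(y + y)) = 9/(-7 + (11 + y)/((2*y))) = 9/(-7 + (11 + y)*(1/(2*y))) = 9/(-7 + (11 + y)/(2*y)))
C(m, n) = 1/(9*(n - 18*m/(-11 + 13*m))) (C(m, n) = 1/(9*(-18*m/(-11 + 13*m) + n)) = 1/(9*(n - 18*m/(-11 + 13*m))))
C(-29, -37)/(-8312) = ((11 - 13*(-29))/(9*(18*(-29) - 1*(-37)*(-11 + 13*(-29)))))/(-8312) = ((11 + 377)/(9*(-522 - 1*(-37)*(-11 - 377))))*(-1/8312) = ((1/9)*388/(-522 - 1*(-37)*(-388)))*(-1/8312) = ((1/9)*388/(-522 - 14356))*(-1/8312) = ((1/9)*388/(-14878))*(-1/8312) = ((1/9)*(-1/14878)*388)*(-1/8312) = -194/66951*(-1/8312) = 97/278248356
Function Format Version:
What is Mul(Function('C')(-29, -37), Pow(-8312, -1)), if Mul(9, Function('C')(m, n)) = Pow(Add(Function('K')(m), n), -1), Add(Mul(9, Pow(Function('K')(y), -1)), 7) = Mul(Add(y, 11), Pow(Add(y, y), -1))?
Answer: Rational(97, 278248356) ≈ 3.4861e-7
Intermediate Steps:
Function('K')(y) = Mul(9, Pow(Add(-7, Mul(Rational(1, 2), Pow(y, -1), Add(11, y))), -1)) (Function('K')(y) = Mul(9, Pow(Add(-7, Mul(Add(y, 11), Pow(Add(y, y), -1))), -1)) = Mul(9, Pow(Add(-7, Mul(Add(11, y), Pow(Mul(2, y), -1))), -1)) = Mul(9, Pow(Add(-7, Mul(Add(11, y), Mul(Rational(1, 2), Pow(y, -1)))), -1)) = Mul(9, Pow(Add(-7, Mul(Rational(1, 2), Pow(y, -1), Add(11, y))), -1)))
Function('C')(m, n) = Mul(Rational(1, 9), Pow(Add(n, Mul(-18, m, Pow(Add(-11, Mul(13, m)), -1))), -1)) (Function('C')(m, n) = Mul(Rational(1, 9), Pow(Add(Mul(-18, m, Pow(Add(-11, Mul(13, m)), -1)), n), -1)) = Mul(Rational(1, 9), Pow(Add(n, Mul(-18, m, Pow(Add(-11, Mul(13, m)), -1))), -1)))
Mul(Function('C')(-29, -37), Pow(-8312, -1)) = Mul(Mul(Rational(1, 9), Pow(Add(Mul(18, -29), Mul(-1, -37, Add(-11, Mul(13, -29)))), -1), Add(11, Mul(-13, -29))), Pow(-8312, -1)) = Mul(Mul(Rational(1, 9), Pow(Add(-522, Mul(-1, -37, Add(-11, -377))), -1), Add(11, 377)), Rational(-1, 8312)) = Mul(Mul(Rational(1, 9), Pow(Add(-522, Mul(-1, -37, -388)), -1), 388), Rational(-1, 8312)) = Mul(Mul(Rational(1, 9), Pow(Add(-522, -14356), -1), 388), Rational(-1, 8312)) = Mul(Mul(Rational(1, 9), Pow(-14878, -1), 388), Rational(-1, 8312)) = Mul(Mul(Rational(1, 9), Rational(-1, 14878), 388), Rational(-1, 8312)) = Mul(Rational(-194, 66951), Rational(-1, 8312)) = Rational(97, 278248356)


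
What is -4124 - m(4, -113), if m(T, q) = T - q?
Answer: -4241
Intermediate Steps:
-4124 - m(4, -113) = -4124 - (4 - 1*(-113)) = -4124 - (4 + 113) = -4124 - 1*117 = -4124 - 117 = -4241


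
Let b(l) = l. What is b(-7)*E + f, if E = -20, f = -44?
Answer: 96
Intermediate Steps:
b(-7)*E + f = -7*(-20) - 44 = 140 - 44 = 96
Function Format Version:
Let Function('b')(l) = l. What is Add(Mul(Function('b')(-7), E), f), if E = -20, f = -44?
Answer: 96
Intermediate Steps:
Add(Mul(Function('b')(-7), E), f) = Add(Mul(-7, -20), -44) = Add(140, -44) = 96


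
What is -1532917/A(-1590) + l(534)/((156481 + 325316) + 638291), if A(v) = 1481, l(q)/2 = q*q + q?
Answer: -429038930729/414712582 ≈ -1034.5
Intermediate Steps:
l(q) = 2*q + 2*q**2 (l(q) = 2*(q*q + q) = 2*(q**2 + q) = 2*(q + q**2) = 2*q + 2*q**2)
-1532917/A(-1590) + l(534)/((156481 + 325316) + 638291) = -1532917/1481 + (2*534*(1 + 534))/((156481 + 325316) + 638291) = -1532917*1/1481 + (2*534*535)/(481797 + 638291) = -1532917/1481 + 571380/1120088 = -1532917/1481 + 571380*(1/1120088) = -1532917/1481 + 142845/280022 = -429038930729/414712582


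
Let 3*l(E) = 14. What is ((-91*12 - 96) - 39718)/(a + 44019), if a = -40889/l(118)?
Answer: -572684/493599 ≈ -1.1602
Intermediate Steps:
l(E) = 14/3 (l(E) = (⅓)*14 = 14/3)
a = -122667/14 (a = -40889/14/3 = -40889*3/14 = -122667/14 ≈ -8761.9)
((-91*12 - 96) - 39718)/(a + 44019) = ((-91*12 - 96) - 39718)/(-122667/14 + 44019) = ((-1092 - 96) - 39718)/(493599/14) = (-1188 - 39718)*(14/493599) = -40906*14/493599 = -572684/493599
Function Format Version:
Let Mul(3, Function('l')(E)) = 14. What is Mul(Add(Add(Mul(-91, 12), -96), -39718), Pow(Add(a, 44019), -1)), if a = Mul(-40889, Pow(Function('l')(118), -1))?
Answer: Rational(-572684, 493599) ≈ -1.1602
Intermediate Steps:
Function('l')(E) = Rational(14, 3) (Function('l')(E) = Mul(Rational(1, 3), 14) = Rational(14, 3))
a = Rational(-122667, 14) (a = Mul(-40889, Pow(Rational(14, 3), -1)) = Mul(-40889, Rational(3, 14)) = Rational(-122667, 14) ≈ -8761.9)
Mul(Add(Add(Mul(-91, 12), -96), -39718), Pow(Add(a, 44019), -1)) = Mul(Add(Add(Mul(-91, 12), -96), -39718), Pow(Add(Rational(-122667, 14), 44019), -1)) = Mul(Add(Add(-1092, -96), -39718), Pow(Rational(493599, 14), -1)) = Mul(Add(-1188, -39718), Rational(14, 493599)) = Mul(-40906, Rational(14, 493599)) = Rational(-572684, 493599)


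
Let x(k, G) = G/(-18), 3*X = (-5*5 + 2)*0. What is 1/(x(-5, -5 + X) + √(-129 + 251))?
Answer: -90/39503 + 324*√122/39503 ≈ 0.088315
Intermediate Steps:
X = 0 (X = ((-5*5 + 2)*0)/3 = ((-25 + 2)*0)/3 = (-23*0)/3 = (⅓)*0 = 0)
x(k, G) = -G/18 (x(k, G) = G*(-1/18) = -G/18)
1/(x(-5, -5 + X) + √(-129 + 251)) = 1/(-(-5 + 0)/18 + √(-129 + 251)) = 1/(-1/18*(-5) + √122) = 1/(5/18 + √122)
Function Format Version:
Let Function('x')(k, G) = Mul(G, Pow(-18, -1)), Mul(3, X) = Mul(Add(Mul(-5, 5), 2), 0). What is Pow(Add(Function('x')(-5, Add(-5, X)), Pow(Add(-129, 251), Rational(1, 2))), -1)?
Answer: Add(Rational(-90, 39503), Mul(Rational(324, 39503), Pow(122, Rational(1, 2)))) ≈ 0.088315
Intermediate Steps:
X = 0 (X = Mul(Rational(1, 3), Mul(Add(Mul(-5, 5), 2), 0)) = Mul(Rational(1, 3), Mul(Add(-25, 2), 0)) = Mul(Rational(1, 3), Mul(-23, 0)) = Mul(Rational(1, 3), 0) = 0)
Function('x')(k, G) = Mul(Rational(-1, 18), G) (Function('x')(k, G) = Mul(G, Rational(-1, 18)) = Mul(Rational(-1, 18), G))
Pow(Add(Function('x')(-5, Add(-5, X)), Pow(Add(-129, 251), Rational(1, 2))), -1) = Pow(Add(Mul(Rational(-1, 18), Add(-5, 0)), Pow(Add(-129, 251), Rational(1, 2))), -1) = Pow(Add(Mul(Rational(-1, 18), -5), Pow(122, Rational(1, 2))), -1) = Pow(Add(Rational(5, 18), Pow(122, Rational(1, 2))), -1)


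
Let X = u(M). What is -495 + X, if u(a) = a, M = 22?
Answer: -473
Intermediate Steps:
X = 22
-495 + X = -495 + 22 = -473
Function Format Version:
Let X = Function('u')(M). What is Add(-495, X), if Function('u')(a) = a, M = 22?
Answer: -473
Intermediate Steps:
X = 22
Add(-495, X) = Add(-495, 22) = -473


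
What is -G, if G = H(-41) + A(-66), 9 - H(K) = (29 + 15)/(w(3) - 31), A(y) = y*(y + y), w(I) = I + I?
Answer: -218069/25 ≈ -8722.8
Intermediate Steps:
w(I) = 2*I
A(y) = 2*y² (A(y) = y*(2*y) = 2*y²)
H(K) = 269/25 (H(K) = 9 - (29 + 15)/(2*3 - 31) = 9 - 44/(6 - 31) = 9 - 44/(-25) = 9 - 44*(-1)/25 = 9 - 1*(-44/25) = 9 + 44/25 = 269/25)
G = 218069/25 (G = 269/25 + 2*(-66)² = 269/25 + 2*4356 = 269/25 + 8712 = 218069/25 ≈ 8722.8)
-G = -1*218069/25 = -218069/25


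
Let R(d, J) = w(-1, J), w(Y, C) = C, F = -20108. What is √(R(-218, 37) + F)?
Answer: I*√20071 ≈ 141.67*I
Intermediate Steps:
R(d, J) = J
√(R(-218, 37) + F) = √(37 - 20108) = √(-20071) = I*√20071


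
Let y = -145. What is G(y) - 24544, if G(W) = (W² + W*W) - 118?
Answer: 17388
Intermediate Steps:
G(W) = -118 + 2*W² (G(W) = (W² + W²) - 118 = 2*W² - 118 = -118 + 2*W²)
G(y) - 24544 = (-118 + 2*(-145)²) - 24544 = (-118 + 2*21025) - 24544 = (-118 + 42050) - 24544 = 41932 - 24544 = 17388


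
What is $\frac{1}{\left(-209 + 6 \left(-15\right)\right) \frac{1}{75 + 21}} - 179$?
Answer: $- \frac{53617}{299} \approx -179.32$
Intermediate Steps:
$\frac{1}{\left(-209 + 6 \left(-15\right)\right) \frac{1}{75 + 21}} - 179 = \frac{1}{\left(-209 - 90\right) \frac{1}{96}} - 179 = \frac{1}{\left(-299\right) \frac{1}{96}} - 179 = \frac{1}{- \frac{299}{96}} - 179 = - \frac{96}{299} - 179 = - \frac{53617}{299}$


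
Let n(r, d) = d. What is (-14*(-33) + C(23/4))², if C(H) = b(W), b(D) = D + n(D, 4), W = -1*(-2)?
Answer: 219024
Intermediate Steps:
W = 2
b(D) = 4 + D (b(D) = D + 4 = 4 + D)
C(H) = 6 (C(H) = 4 + 2 = 6)
(-14*(-33) + C(23/4))² = (-14*(-33) + 6)² = (462 + 6)² = 468² = 219024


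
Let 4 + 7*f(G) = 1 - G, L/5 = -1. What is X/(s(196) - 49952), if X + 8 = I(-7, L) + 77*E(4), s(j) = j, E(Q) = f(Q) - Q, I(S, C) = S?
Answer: 100/12439 ≈ 0.0080392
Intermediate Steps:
L = -5 (L = 5*(-1) = -5)
f(G) = -3/7 - G/7 (f(G) = -4/7 + (1 - G)/7 = -4/7 + (⅐ - G/7) = -3/7 - G/7)
E(Q) = -3/7 - 8*Q/7 (E(Q) = (-3/7 - Q/7) - Q = -3/7 - 8*Q/7)
X = -400 (X = -8 + (-7 + 77*(-3/7 - 8/7*4)) = -8 + (-7 + 77*(-3/7 - 32/7)) = -8 + (-7 + 77*(-5)) = -8 + (-7 - 385) = -8 - 392 = -400)
X/(s(196) - 49952) = -400/(196 - 49952) = -400/(-49756) = -400*(-1/49756) = 100/12439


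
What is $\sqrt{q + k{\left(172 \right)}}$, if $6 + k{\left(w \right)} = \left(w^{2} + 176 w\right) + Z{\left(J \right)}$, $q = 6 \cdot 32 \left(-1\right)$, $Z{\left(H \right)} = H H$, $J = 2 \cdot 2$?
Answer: $\sqrt{59674} \approx 244.28$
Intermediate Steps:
$J = 4$
$Z{\left(H \right)} = H^{2}$
$q = -192$ ($q = 192 \left(-1\right) = -192$)
$k{\left(w \right)} = 10 + w^{2} + 176 w$ ($k{\left(w \right)} = -6 + \left(\left(w^{2} + 176 w\right) + 4^{2}\right) = -6 + \left(\left(w^{2} + 176 w\right) + 16\right) = -6 + \left(16 + w^{2} + 176 w\right) = 10 + w^{2} + 176 w$)
$\sqrt{q + k{\left(172 \right)}} = \sqrt{-192 + \left(10 + 172^{2} + 176 \cdot 172\right)} = \sqrt{-192 + \left(10 + 29584 + 30272\right)} = \sqrt{-192 + 59866} = \sqrt{59674}$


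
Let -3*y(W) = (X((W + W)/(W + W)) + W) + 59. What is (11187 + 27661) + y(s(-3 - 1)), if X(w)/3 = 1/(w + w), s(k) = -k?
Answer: 77653/2 ≈ 38827.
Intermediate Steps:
X(w) = 3/(2*w) (X(w) = 3/(w + w) = 3/((2*w)) = 3*(1/(2*w)) = 3/(2*w))
y(W) = -121/6 - W/3 (y(W) = -((3/(2*(((W + W)/(W + W)))) + W) + 59)/3 = -((3/(2*(((2*W)/((2*W))))) + W) + 59)/3 = -((3/(2*(((2*W)*(1/(2*W))))) + W) + 59)/3 = -(((3/2)/1 + W) + 59)/3 = -(((3/2)*1 + W) + 59)/3 = -((3/2 + W) + 59)/3 = -(121/2 + W)/3 = -121/6 - W/3)
(11187 + 27661) + y(s(-3 - 1)) = (11187 + 27661) + (-121/6 - (-1)*(-3 - 1)/3) = 38848 + (-121/6 - (-1)*(-4)/3) = 38848 + (-121/6 - ⅓*4) = 38848 + (-121/6 - 4/3) = 38848 - 43/2 = 77653/2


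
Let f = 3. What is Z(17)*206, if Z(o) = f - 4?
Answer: -206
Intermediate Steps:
Z(o) = -1 (Z(o) = 3 - 4 = -1)
Z(17)*206 = -1*206 = -206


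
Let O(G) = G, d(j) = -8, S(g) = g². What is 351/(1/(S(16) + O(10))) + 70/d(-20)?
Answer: 373429/4 ≈ 93357.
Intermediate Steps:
351/(1/(S(16) + O(10))) + 70/d(-20) = 351/(1/(16² + 10)) + 70/(-8) = 351/(1/(256 + 10)) + 70*(-⅛) = 351/(1/266) - 35/4 = 351*266 - 35/4 = 93366 - 35/4 = 373429/4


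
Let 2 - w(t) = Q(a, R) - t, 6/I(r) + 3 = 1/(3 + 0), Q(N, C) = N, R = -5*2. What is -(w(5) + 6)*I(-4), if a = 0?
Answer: 117/4 ≈ 29.250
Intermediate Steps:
R = -10
I(r) = -9/4 (I(r) = 6/(-3 + 1/(3 + 0)) = 6/(-3 + 1/3) = 6/(-8/3) = 6*(-3/8) = -9/4)
w(t) = 2 + t (w(t) = 2 - (0 - t) = 2 - (-1)*t = 2 + t)
-(w(5) + 6)*I(-4) = -((2 + 5) + 6)*(-9)/4 = -(7 + 6)*(-9)/4 = -13*(-9)/4 = -1*(-117/4) = 117/4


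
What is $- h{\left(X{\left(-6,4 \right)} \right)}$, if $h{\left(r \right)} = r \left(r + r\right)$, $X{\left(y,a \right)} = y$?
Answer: $-72$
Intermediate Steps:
$h{\left(r \right)} = 2 r^{2}$ ($h{\left(r \right)} = r 2 r = 2 r^{2}$)
$- h{\left(X{\left(-6,4 \right)} \right)} = - 2 \left(-6\right)^{2} = - 2 \cdot 36 = \left(-1\right) 72 = -72$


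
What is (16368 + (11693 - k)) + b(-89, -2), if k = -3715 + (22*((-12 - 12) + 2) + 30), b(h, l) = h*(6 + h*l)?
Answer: 15854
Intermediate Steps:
k = -4169 (k = -3715 + (22*(-24 + 2) + 30) = -3715 + (22*(-22) + 30) = -3715 + (-484 + 30) = -3715 - 454 = -4169)
(16368 + (11693 - k)) + b(-89, -2) = (16368 + (11693 - 1*(-4169))) - 89*(6 - 89*(-2)) = (16368 + (11693 + 4169)) - 89*(6 + 178) = (16368 + 15862) - 89*184 = 32230 - 16376 = 15854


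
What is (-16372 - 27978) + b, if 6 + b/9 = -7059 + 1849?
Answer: -91294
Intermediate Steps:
b = -46944 (b = -54 + 9*(-7059 + 1849) = -54 + 9*(-5210) = -54 - 46890 = -46944)
(-16372 - 27978) + b = (-16372 - 27978) - 46944 = -44350 - 46944 = -91294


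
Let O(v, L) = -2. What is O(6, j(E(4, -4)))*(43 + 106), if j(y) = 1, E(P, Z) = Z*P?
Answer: -298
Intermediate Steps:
E(P, Z) = P*Z
O(6, j(E(4, -4)))*(43 + 106) = -2*(43 + 106) = -2*149 = -298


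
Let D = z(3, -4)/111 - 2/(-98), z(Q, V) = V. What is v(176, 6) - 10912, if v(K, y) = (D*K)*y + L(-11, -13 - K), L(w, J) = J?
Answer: -20156033/1813 ≈ -11118.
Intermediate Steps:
D = -85/5439 (D = -4/111 - 2/(-98) = -4*1/111 - 2*(-1/98) = -4/111 + 1/49 = -85/5439 ≈ -0.015628)
v(K, y) = -13 - K - 85*K*y/5439 (v(K, y) = (-85*K/5439)*y + (-13 - K) = -85*K*y/5439 + (-13 - K) = -13 - K - 85*K*y/5439)
v(176, 6) - 10912 = (-13 - 1*176 - 85/5439*176*6) - 10912 = (-13 - 176 - 29920/1813) - 10912 = -372577/1813 - 10912 = -20156033/1813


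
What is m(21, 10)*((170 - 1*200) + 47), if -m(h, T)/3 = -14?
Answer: 714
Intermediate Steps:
m(h, T) = 42 (m(h, T) = -3*(-14) = 42)
m(21, 10)*((170 - 1*200) + 47) = 42*((170 - 1*200) + 47) = 42*((170 - 200) + 47) = 42*(-30 + 47) = 42*17 = 714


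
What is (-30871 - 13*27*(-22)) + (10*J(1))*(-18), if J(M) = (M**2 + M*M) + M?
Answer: -23689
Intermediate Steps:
J(M) = M + 2*M**2 (J(M) = (M**2 + M**2) + M = 2*M**2 + M = M + 2*M**2)
(-30871 - 13*27*(-22)) + (10*J(1))*(-18) = (-30871 - 13*27*(-22)) + (10*(1*(1 + 2*1)))*(-18) = (-30871 - 351*(-22)) + (10*(1*(1 + 2)))*(-18) = (-30871 + 7722) + (10*(1*3))*(-18) = -23149 + (10*3)*(-18) = -23149 + 30*(-18) = -23149 - 540 = -23689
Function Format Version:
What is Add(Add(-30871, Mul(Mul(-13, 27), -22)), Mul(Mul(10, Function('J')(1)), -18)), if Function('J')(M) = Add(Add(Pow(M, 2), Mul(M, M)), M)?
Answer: -23689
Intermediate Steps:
Function('J')(M) = Add(M, Mul(2, Pow(M, 2))) (Function('J')(M) = Add(Add(Pow(M, 2), Pow(M, 2)), M) = Add(Mul(2, Pow(M, 2)), M) = Add(M, Mul(2, Pow(M, 2))))
Add(Add(-30871, Mul(Mul(-13, 27), -22)), Mul(Mul(10, Function('J')(1)), -18)) = Add(Add(-30871, Mul(Mul(-13, 27), -22)), Mul(Mul(10, Mul(1, Add(1, Mul(2, 1)))), -18)) = Add(Add(-30871, Mul(-351, -22)), Mul(Mul(10, Mul(1, Add(1, 2))), -18)) = Add(Add(-30871, 7722), Mul(Mul(10, Mul(1, 3)), -18)) = Add(-23149, Mul(Mul(10, 3), -18)) = Add(-23149, Mul(30, -18)) = Add(-23149, -540) = -23689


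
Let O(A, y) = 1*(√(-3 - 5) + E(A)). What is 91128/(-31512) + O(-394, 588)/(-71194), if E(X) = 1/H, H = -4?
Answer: -1081293159/373910888 - I*√2/35597 ≈ -2.8918 - 3.9728e-5*I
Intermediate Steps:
E(X) = -¼ (E(X) = 1/(-4) = -¼)
O(A, y) = -¼ + 2*I*√2 (O(A, y) = 1*(√(-3 - 5) - ¼) = 1*(√(-8) - ¼) = 1*(2*I*√2 - ¼) = 1*(-¼ + 2*I*√2) = -¼ + 2*I*√2)
91128/(-31512) + O(-394, 588)/(-71194) = 91128/(-31512) + (-¼ + 2*I*√2)/(-71194) = 91128*(-1/31512) + (-¼ + 2*I*√2)*(-1/71194) = -3797/1313 + (1/284776 - I*√2/35597) = -1081293159/373910888 - I*√2/35597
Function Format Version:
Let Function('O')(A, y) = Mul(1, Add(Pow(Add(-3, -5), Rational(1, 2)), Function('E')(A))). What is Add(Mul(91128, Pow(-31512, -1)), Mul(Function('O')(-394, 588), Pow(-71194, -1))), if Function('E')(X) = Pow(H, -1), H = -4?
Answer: Add(Rational(-1081293159, 373910888), Mul(Rational(-1, 35597), I, Pow(2, Rational(1, 2)))) ≈ Add(-2.8918, Mul(-3.9728e-5, I))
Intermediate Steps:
Function('E')(X) = Rational(-1, 4) (Function('E')(X) = Pow(-4, -1) = Rational(-1, 4))
Function('O')(A, y) = Add(Rational(-1, 4), Mul(2, I, Pow(2, Rational(1, 2)))) (Function('O')(A, y) = Mul(1, Add(Pow(Add(-3, -5), Rational(1, 2)), Rational(-1, 4))) = Mul(1, Add(Pow(-8, Rational(1, 2)), Rational(-1, 4))) = Mul(1, Add(Mul(2, I, Pow(2, Rational(1, 2))), Rational(-1, 4))) = Mul(1, Add(Rational(-1, 4), Mul(2, I, Pow(2, Rational(1, 2))))) = Add(Rational(-1, 4), Mul(2, I, Pow(2, Rational(1, 2)))))
Add(Mul(91128, Pow(-31512, -1)), Mul(Function('O')(-394, 588), Pow(-71194, -1))) = Add(Mul(91128, Pow(-31512, -1)), Mul(Add(Rational(-1, 4), Mul(2, I, Pow(2, Rational(1, 2)))), Pow(-71194, -1))) = Add(Mul(91128, Rational(-1, 31512)), Mul(Add(Rational(-1, 4), Mul(2, I, Pow(2, Rational(1, 2)))), Rational(-1, 71194))) = Add(Rational(-3797, 1313), Add(Rational(1, 284776), Mul(Rational(-1, 35597), I, Pow(2, Rational(1, 2))))) = Add(Rational(-1081293159, 373910888), Mul(Rational(-1, 35597), I, Pow(2, Rational(1, 2))))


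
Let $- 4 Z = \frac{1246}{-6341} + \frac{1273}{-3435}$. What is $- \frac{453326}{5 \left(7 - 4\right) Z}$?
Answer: $- \frac{2633078792056}{12352103} \approx -2.1317 \cdot 10^{5}$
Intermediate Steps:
$Z = \frac{12352103}{87125340}$ ($Z = - \frac{\frac{1246}{-6341} + \frac{1273}{-3435}}{4} = - \frac{1246 \left(- \frac{1}{6341}\right) + 1273 \left(- \frac{1}{3435}\right)}{4} = - \frac{- \frac{1246}{6341} - \frac{1273}{3435}}{4} = \left(- \frac{1}{4}\right) \left(- \frac{12352103}{21781335}\right) = \frac{12352103}{87125340} \approx 0.14177$)
$- \frac{453326}{5 \left(7 - 4\right) Z} = - \frac{453326}{5 \left(7 - 4\right) \frac{12352103}{87125340}} = - \frac{453326}{5 \cdot 3 \cdot \frac{12352103}{87125340}} = - \frac{453326}{15 \cdot \frac{12352103}{87125340}} = - \frac{453326}{\frac{12352103}{5808356}} = \left(-453326\right) \frac{5808356}{12352103} = - \frac{2633078792056}{12352103}$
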